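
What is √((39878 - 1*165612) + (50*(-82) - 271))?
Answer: I*√130105 ≈ 360.7*I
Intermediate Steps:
√((39878 - 1*165612) + (50*(-82) - 271)) = √((39878 - 165612) + (-4100 - 271)) = √(-125734 - 4371) = √(-130105) = I*√130105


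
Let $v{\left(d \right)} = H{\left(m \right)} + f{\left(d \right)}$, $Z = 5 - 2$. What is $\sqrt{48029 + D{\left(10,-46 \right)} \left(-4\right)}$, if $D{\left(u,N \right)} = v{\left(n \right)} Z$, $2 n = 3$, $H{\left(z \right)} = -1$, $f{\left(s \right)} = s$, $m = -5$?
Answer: $\sqrt{48023} \approx 219.14$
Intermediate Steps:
$Z = 3$
$n = \frac{3}{2}$ ($n = \frac{1}{2} \cdot 3 = \frac{3}{2} \approx 1.5$)
$v{\left(d \right)} = -1 + d$
$D{\left(u,N \right)} = \frac{3}{2}$ ($D{\left(u,N \right)} = \left(-1 + \frac{3}{2}\right) 3 = \frac{1}{2} \cdot 3 = \frac{3}{2}$)
$\sqrt{48029 + D{\left(10,-46 \right)} \left(-4\right)} = \sqrt{48029 + \frac{3}{2} \left(-4\right)} = \sqrt{48029 - 6} = \sqrt{48023}$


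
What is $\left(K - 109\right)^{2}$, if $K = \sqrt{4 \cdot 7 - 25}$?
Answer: $\left(109 - \sqrt{3}\right)^{2} \approx 11506.0$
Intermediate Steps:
$K = \sqrt{3}$ ($K = \sqrt{28 - 25} = \sqrt{3} \approx 1.732$)
$\left(K - 109\right)^{2} = \left(\sqrt{3} - 109\right)^{2} = \left(-109 + \sqrt{3}\right)^{2}$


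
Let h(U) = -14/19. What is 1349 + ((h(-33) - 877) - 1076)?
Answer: -11490/19 ≈ -604.74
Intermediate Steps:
h(U) = -14/19 (h(U) = -14*1/19 = -14/19)
1349 + ((h(-33) - 877) - 1076) = 1349 + ((-14/19 - 877) - 1076) = 1349 + (-16677/19 - 1076) = 1349 - 37121/19 = -11490/19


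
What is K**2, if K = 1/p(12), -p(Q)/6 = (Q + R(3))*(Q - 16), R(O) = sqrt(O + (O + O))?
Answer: 1/129600 ≈ 7.7161e-6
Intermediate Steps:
R(O) = sqrt(3)*sqrt(O) (R(O) = sqrt(O + 2*O) = sqrt(3*O) = sqrt(3)*sqrt(O))
p(Q) = -6*(-16 + Q)*(3 + Q) (p(Q) = -6*(Q + sqrt(3)*sqrt(3))*(Q - 16) = -6*(Q + 3)*(-16 + Q) = -6*(3 + Q)*(-16 + Q) = -6*(-16 + Q)*(3 + Q))
K = 1/360 (K = 1/(288 - 6*12**2 + 78*12) = 1/(288 - 6*144 + 936) = 1/(288 - 864 + 936) = 1/360 ≈ 0.0027778)
K**2 = (1/360)**2 = 1/129600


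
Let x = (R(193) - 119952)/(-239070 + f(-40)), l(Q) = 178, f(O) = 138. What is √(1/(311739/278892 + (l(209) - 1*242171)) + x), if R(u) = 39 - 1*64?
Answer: √402992942903885387083889795965/895856950625658 ≈ 0.70861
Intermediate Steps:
R(u) = -25 (R(u) = 39 - 64 = -25)
x = 119977/238932 (x = (-25 - 119952)/(-239070 + 138) = -119977/(-238932) = -119977*(-1/238932) = 119977/238932 ≈ 0.50214)
√(1/(311739/278892 + (l(209) - 1*242171)) + x) = √(1/(311739/278892 + (178 - 1*242171)) + 119977/238932) = √(1/(311739*(1/278892) + (178 - 242171)) + 119977/238932) = √(1/(103913/92964 - 241993) + 119977/238932) = √(1/(-22496533339/92964) + 119977/238932) = √(-92964/22496533339 + 119977/238932) = √(2699044368338755/5375141703753948) = √402992942903885387083889795965/895856950625658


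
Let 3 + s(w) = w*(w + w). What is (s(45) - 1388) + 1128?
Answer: 3787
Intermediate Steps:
s(w) = -3 + 2*w² (s(w) = -3 + w*(w + w) = -3 + w*(2*w) = -3 + 2*w²)
(s(45) - 1388) + 1128 = ((-3 + 2*45²) - 1388) + 1128 = ((-3 + 2*2025) - 1388) + 1128 = ((-3 + 4050) - 1388) + 1128 = (4047 - 1388) + 1128 = 2659 + 1128 = 3787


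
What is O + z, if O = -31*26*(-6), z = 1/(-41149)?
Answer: 198996563/41149 ≈ 4836.0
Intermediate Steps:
z = -1/41149 ≈ -2.4302e-5
O = 4836 (O = -806*(-6) = 4836)
O + z = 4836 - 1/41149 = 198996563/41149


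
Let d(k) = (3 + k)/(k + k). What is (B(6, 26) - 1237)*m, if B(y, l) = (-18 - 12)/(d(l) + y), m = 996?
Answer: -421683492/341 ≈ -1.2366e+6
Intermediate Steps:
d(k) = (3 + k)/(2*k) (d(k) = (3 + k)/((2*k)) = (3 + k)*(1/(2*k)) = (3 + k)/(2*k))
B(y, l) = -30/(y + (3 + l)/(2*l)) (B(y, l) = (-18 - 12)/((3 + l)/(2*l) + y) = -30/(y + (3 + l)/(2*l)))
(B(6, 26) - 1237)*m = (-60*26/(3 + 26 + 2*26*6) - 1237)*996 = (-60*26/(3 + 26 + 312) - 1237)*996 = (-60*26/341 - 1237)*996 = (-60*26*1/341 - 1237)*996 = (-1560/341 - 1237)*996 = -423377/341*996 = -421683492/341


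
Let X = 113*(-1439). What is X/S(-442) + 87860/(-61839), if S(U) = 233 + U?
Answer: 10037091533/12924351 ≈ 776.60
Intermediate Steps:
X = -162607
X/S(-442) + 87860/(-61839) = -162607/(233 - 442) + 87860/(-61839) = -162607/(-209) + 87860*(-1/61839) = -162607*(-1/209) - 87860/61839 = 162607/209 - 87860/61839 = 10037091533/12924351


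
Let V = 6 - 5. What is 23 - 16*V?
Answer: 7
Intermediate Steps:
V = 1
23 - 16*V = 23 - 16*1 = 23 - 16 = 7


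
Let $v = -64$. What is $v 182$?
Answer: $-11648$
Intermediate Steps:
$v 182 = \left(-64\right) 182 = -11648$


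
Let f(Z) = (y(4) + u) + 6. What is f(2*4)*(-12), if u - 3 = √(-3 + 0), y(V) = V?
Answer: -156 - 12*I*√3 ≈ -156.0 - 20.785*I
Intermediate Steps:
u = 3 + I*√3 (u = 3 + √(-3 + 0) = 3 + √(-3) = 3 + I*√3 ≈ 3.0 + 1.732*I)
f(Z) = 13 + I*√3 (f(Z) = (4 + (3 + I*√3)) + 6 = (7 + I*√3) + 6 = 13 + I*√3)
f(2*4)*(-12) = (13 + I*√3)*(-12) = -156 - 12*I*√3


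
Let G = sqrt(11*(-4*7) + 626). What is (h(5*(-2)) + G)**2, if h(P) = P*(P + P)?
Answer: (200 + sqrt(318))**2 ≈ 47451.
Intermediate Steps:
h(P) = 2*P**2 (h(P) = P*(2*P) = 2*P**2)
G = sqrt(318) (G = sqrt(11*(-28) + 626) = sqrt(-308 + 626) = sqrt(318) ≈ 17.833)
(h(5*(-2)) + G)**2 = (2*(5*(-2))**2 + sqrt(318))**2 = (2*(-10)**2 + sqrt(318))**2 = (2*100 + sqrt(318))**2 = (200 + sqrt(318))**2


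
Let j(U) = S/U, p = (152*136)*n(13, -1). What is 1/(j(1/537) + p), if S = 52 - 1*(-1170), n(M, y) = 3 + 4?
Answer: 1/800918 ≈ 1.2486e-6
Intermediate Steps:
n(M, y) = 7
S = 1222 (S = 52 + 1170 = 1222)
p = 144704 (p = (152*136)*7 = 20672*7 = 144704)
j(U) = 1222/U
1/(j(1/537) + p) = 1/(1222/(1/537) + 144704) = 1/(1222*537 + 144704) = 1/(656214 + 144704) = 1/800918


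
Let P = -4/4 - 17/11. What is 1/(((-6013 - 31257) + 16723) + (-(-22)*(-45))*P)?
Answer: -1/18027 ≈ -5.5472e-5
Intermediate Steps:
P = -28/11 (P = -4*1/4 - 17*1/11 = -1 - 17/11 = -28/11 ≈ -2.5455)
1/(((-6013 - 31257) + 16723) + (-(-22)*(-45))*P) = 1/(((-6013 - 31257) + 16723) - (-22)*(-45)*(-28/11)) = 1/((-37270 + 16723) - 22*45*(-28/11)) = 1/(-20547 - 990*(-28/11)) = 1/(-20547 + 2520) = 1/(-18027) = -1/18027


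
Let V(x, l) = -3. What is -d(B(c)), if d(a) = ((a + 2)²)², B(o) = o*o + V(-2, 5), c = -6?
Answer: -1500625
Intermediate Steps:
B(o) = -3 + o² (B(o) = o*o - 3 = o² - 3 = -3 + o²)
d(a) = (2 + a)⁴ (d(a) = ((2 + a)²)² = (2 + a)⁴)
-d(B(c)) = -(2 + (-3 + (-6)²))⁴ = -(2 + (-3 + 36))⁴ = -(2 + 33)⁴ = -1*35⁴ = -1*1500625 = -1500625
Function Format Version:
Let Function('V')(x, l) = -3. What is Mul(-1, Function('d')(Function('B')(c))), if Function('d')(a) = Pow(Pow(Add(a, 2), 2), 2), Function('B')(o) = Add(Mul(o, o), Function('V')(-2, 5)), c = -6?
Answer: -1500625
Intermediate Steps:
Function('B')(o) = Add(-3, Pow(o, 2)) (Function('B')(o) = Add(Mul(o, o), -3) = Add(Pow(o, 2), -3) = Add(-3, Pow(o, 2)))
Function('d')(a) = Pow(Add(2, a), 4) (Function('d')(a) = Pow(Pow(Add(2, a), 2), 2) = Pow(Add(2, a), 4))
Mul(-1, Function('d')(Function('B')(c))) = Mul(-1, Pow(Add(2, Add(-3, Pow(-6, 2))), 4)) = Mul(-1, Pow(Add(2, Add(-3, 36)), 4)) = Mul(-1, Pow(Add(2, 33), 4)) = Mul(-1, Pow(35, 4)) = Mul(-1, 1500625) = -1500625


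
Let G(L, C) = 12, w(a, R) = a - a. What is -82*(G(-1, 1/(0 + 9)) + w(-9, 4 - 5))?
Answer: -984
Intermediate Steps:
w(a, R) = 0
-82*(G(-1, 1/(0 + 9)) + w(-9, 4 - 5)) = -82*(12 + 0) = -82*12 = -984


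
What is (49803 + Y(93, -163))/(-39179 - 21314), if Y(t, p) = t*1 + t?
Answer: -49989/60493 ≈ -0.82636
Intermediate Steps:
Y(t, p) = 2*t (Y(t, p) = t + t = 2*t)
(49803 + Y(93, -163))/(-39179 - 21314) = (49803 + 2*93)/(-39179 - 21314) = (49803 + 186)/(-60493) = 49989*(-1/60493) = -49989/60493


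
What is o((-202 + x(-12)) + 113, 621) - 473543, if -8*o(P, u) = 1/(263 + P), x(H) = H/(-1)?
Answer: -704631985/1488 ≈ -4.7354e+5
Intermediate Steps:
x(H) = -H (x(H) = H*(-1) = -H)
o(P, u) = -1/(8*(263 + P))
o((-202 + x(-12)) + 113, 621) - 473543 = -1/(2104 + 8*((-202 - 1*(-12)) + 113)) - 473543 = -1/(2104 + 8*((-202 + 12) + 113)) - 473543 = -1/(2104 + 8*(-190 + 113)) - 473543 = -1/(2104 + 8*(-77)) - 473543 = -1/(2104 - 616) - 473543 = -1/1488 - 473543 = -704631985/1488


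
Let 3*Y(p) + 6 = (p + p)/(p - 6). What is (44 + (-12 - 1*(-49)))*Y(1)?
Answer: -864/5 ≈ -172.80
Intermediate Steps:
Y(p) = -2 + 2*p/(3*(-6 + p)) (Y(p) = -2 + ((p + p)/(p - 6))/3 = -2 + ((2*p)/(-6 + p))/3 = -2 + (2*p/(-6 + p))/3 = -2 + 2*p/(3*(-6 + p)))
(44 + (-12 - 1*(-49)))*Y(1) = (44 + (-12 - 1*(-49)))*(4*(9 - 1*1)/(3*(-6 + 1))) = (44 + (-12 + 49))*((4/3)*(9 - 1)/(-5)) = (44 + 37)*((4/3)*(-⅕)*8) = 81*(-32/15) = -864/5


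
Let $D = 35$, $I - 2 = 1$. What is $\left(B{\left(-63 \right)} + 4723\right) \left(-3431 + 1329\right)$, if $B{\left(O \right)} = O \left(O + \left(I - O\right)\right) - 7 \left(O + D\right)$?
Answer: $-9942460$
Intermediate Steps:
$I = 3$ ($I = 2 + 1 = 3$)
$B{\left(O \right)} = -245 - 4 O$ ($B{\left(O \right)} = O \left(O - \left(-3 + O\right)\right) - 7 \left(O + 35\right) = O 3 - 7 \left(35 + O\right) = 3 O - \left(245 + 7 O\right) = -245 - 4 O$)
$\left(B{\left(-63 \right)} + 4723\right) \left(-3431 + 1329\right) = \left(\left(-245 - -252\right) + 4723\right) \left(-3431 + 1329\right) = \left(\left(-245 + 252\right) + 4723\right) \left(-2102\right) = \left(7 + 4723\right) \left(-2102\right) = 4730 \left(-2102\right) = -9942460$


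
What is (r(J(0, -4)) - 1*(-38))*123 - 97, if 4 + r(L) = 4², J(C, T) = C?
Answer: 6053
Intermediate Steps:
r(L) = 12 (r(L) = -4 + 4² = -4 + 16 = 12)
(r(J(0, -4)) - 1*(-38))*123 - 97 = (12 - 1*(-38))*123 - 97 = (12 + 38)*123 - 97 = 50*123 - 97 = 6150 - 97 = 6053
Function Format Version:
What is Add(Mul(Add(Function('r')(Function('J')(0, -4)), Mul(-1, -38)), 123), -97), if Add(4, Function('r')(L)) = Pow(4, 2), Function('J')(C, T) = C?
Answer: 6053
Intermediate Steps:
Function('r')(L) = 12 (Function('r')(L) = Add(-4, Pow(4, 2)) = Add(-4, 16) = 12)
Add(Mul(Add(Function('r')(Function('J')(0, -4)), Mul(-1, -38)), 123), -97) = Add(Mul(Add(12, Mul(-1, -38)), 123), -97) = Add(Mul(Add(12, 38), 123), -97) = Add(Mul(50, 123), -97) = Add(6150, -97) = 6053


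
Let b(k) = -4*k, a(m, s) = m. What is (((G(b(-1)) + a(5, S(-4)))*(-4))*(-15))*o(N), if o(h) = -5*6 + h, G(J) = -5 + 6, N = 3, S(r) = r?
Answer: -9720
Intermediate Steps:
G(J) = 1
o(h) = -30 + h
(((G(b(-1)) + a(5, S(-4)))*(-4))*(-15))*o(N) = (((1 + 5)*(-4))*(-15))*(-30 + 3) = ((6*(-4))*(-15))*(-27) = -24*(-15)*(-27) = 360*(-27) = -9720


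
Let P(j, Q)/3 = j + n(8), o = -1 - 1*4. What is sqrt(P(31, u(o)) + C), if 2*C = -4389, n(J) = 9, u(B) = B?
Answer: 3*I*sqrt(922)/2 ≈ 45.547*I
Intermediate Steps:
o = -5 (o = -1 - 4 = -5)
P(j, Q) = 27 + 3*j (P(j, Q) = 3*(j + 9) = 3*(9 + j) = 27 + 3*j)
C = -4389/2 (C = (1/2)*(-4389) = -4389/2 ≈ -2194.5)
sqrt(P(31, u(o)) + C) = sqrt((27 + 3*31) - 4389/2) = sqrt((27 + 93) - 4389/2) = sqrt(120 - 4389/2) = sqrt(-4149/2) = 3*I*sqrt(922)/2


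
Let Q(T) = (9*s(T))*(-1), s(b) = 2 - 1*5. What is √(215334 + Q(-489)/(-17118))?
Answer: √86554792670/634 ≈ 464.04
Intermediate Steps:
s(b) = -3 (s(b) = 2 - 5 = -3)
Q(T) = 27 (Q(T) = (9*(-3))*(-1) = -27*(-1) = 27)
√(215334 + Q(-489)/(-17118)) = √(215334 + 27/(-17118)) = √(215334 + 27*(-1/17118)) = √(215334 - 1/634) = √(136521755/634) = √86554792670/634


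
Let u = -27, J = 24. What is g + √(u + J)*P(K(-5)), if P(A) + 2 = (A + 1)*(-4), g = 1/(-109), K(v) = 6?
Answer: -1/109 - 30*I*√3 ≈ -0.0091743 - 51.962*I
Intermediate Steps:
g = -1/109 ≈ -0.0091743
P(A) = -6 - 4*A (P(A) = -2 + (A + 1)*(-4) = -2 + (1 + A)*(-4) = -2 + (-4 - 4*A) = -6 - 4*A)
g + √(u + J)*P(K(-5)) = -1/109 + √(-27 + 24)*(-6 - 4*6) = -1/109 + √(-3)*(-6 - 24) = -1/109 + (I*√3)*(-30) = -1/109 - 30*I*√3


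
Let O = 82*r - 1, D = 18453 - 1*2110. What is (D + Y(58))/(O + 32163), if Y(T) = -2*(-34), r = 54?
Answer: 16411/36590 ≈ 0.44851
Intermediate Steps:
Y(T) = 68
D = 16343 (D = 18453 - 2110 = 16343)
O = 4427 (O = 82*54 - 1 = 4428 - 1 = 4427)
(D + Y(58))/(O + 32163) = (16343 + 68)/(4427 + 32163) = 16411/36590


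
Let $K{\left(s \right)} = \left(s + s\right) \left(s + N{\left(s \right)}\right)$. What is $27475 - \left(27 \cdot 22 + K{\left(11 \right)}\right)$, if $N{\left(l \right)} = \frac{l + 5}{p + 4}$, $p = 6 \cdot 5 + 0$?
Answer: $\frac{452687}{17} \approx 26629.0$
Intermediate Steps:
$p = 30$ ($p = 30 + 0 = 30$)
$N{\left(l \right)} = \frac{5}{34} + \frac{l}{34}$ ($N{\left(l \right)} = \frac{l + 5}{30 + 4} = \frac{5 + l}{34} = \left(5 + l\right) \frac{1}{34} = \frac{5}{34} + \frac{l}{34}$)
$K{\left(s \right)} = 2 s \left(\frac{5}{34} + \frac{35 s}{34}\right)$ ($K{\left(s \right)} = \left(s + s\right) \left(s + \left(\frac{5}{34} + \frac{s}{34}\right)\right) = 2 s \left(\frac{5}{34} + \frac{35 s}{34}\right)$)
$27475 - \left(27 \cdot 22 + K{\left(11 \right)}\right) = 27475 - \left(27 \cdot 22 + \frac{5}{17} \cdot 11 \left(1 + 7 \cdot 11\right)\right) = 27475 - \left(594 + \frac{5}{17} \cdot 11 \left(1 + 77\right)\right) = 27475 - \left(594 + \frac{5}{17} \cdot 11 \cdot 78\right) = 27475 - \left(594 + \frac{4290}{17}\right) = 27475 - \frac{14388}{17} = \frac{452687}{17}$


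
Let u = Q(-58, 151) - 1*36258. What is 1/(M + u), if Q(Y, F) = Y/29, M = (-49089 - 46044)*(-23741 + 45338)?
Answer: -1/2054623661 ≈ -4.8671e-10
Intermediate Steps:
M = -2054587401 (M = -95133*21597 = -2054587401)
Q(Y, F) = Y/29 (Q(Y, F) = Y*(1/29) = Y/29)
u = -36260 (u = (1/29)*(-58) - 1*36258 = -2 - 36258 = -36260)
1/(M + u) = 1/(-2054587401 - 36260) = 1/(-2054623661) = -1/2054623661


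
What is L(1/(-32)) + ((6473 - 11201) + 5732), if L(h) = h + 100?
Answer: 35327/32 ≈ 1104.0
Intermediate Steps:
L(h) = 100 + h
L(1/(-32)) + ((6473 - 11201) + 5732) = (100 + 1/(-32)) + ((6473 - 11201) + 5732) = (100 - 1/32) + (-4728 + 5732) = 3199/32 + 1004 = 35327/32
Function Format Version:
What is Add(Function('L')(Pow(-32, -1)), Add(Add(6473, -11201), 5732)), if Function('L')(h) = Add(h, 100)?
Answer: Rational(35327, 32) ≈ 1104.0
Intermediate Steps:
Function('L')(h) = Add(100, h)
Add(Function('L')(Pow(-32, -1)), Add(Add(6473, -11201), 5732)) = Add(Add(100, Pow(-32, -1)), Add(Add(6473, -11201), 5732)) = Add(Add(100, Rational(-1, 32)), Add(-4728, 5732)) = Add(Rational(3199, 32), 1004) = Rational(35327, 32)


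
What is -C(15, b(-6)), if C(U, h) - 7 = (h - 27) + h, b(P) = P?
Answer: 32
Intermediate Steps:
C(U, h) = -20 + 2*h (C(U, h) = 7 + ((h - 27) + h) = 7 + ((-27 + h) + h) = 7 + (-27 + 2*h) = -20 + 2*h)
-C(15, b(-6)) = -(-20 + 2*(-6)) = -(-20 - 12) = -1*(-32) = 32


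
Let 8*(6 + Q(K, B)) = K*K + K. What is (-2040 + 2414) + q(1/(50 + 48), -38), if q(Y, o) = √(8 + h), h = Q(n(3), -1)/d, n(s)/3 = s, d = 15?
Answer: 374 + √835/10 ≈ 376.89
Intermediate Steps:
n(s) = 3*s
Q(K, B) = -6 + K/8 + K²/8 (Q(K, B) = -6 + (K*K + K)/8 = -6 + (K² + K)/8 = -6 + (K + K²)/8 = -6 + (K/8 + K²/8) = -6 + K/8 + K²/8)
h = 7/20 (h = (-6 + (3*3)/8 + (3*3)²/8)/15 = (-6 + (⅛)*9 + (⅛)*9²)*(1/15) = (-6 + 9/8 + (⅛)*81)*(1/15) = (-6 + 9/8 + 81/8)*(1/15) = (21/4)*(1/15) = 7/20 ≈ 0.35000)
q(Y, o) = √835/10 (q(Y, o) = √(8 + 7/20) = √(167/20) = √835/10)
(-2040 + 2414) + q(1/(50 + 48), -38) = (-2040 + 2414) + √835/10 = 374 + √835/10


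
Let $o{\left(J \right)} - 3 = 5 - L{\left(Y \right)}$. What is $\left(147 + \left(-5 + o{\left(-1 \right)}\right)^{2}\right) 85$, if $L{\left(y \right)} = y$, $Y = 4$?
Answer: $12580$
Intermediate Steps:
$o{\left(J \right)} = 4$ ($o{\left(J \right)} = 3 + \left(5 - 4\right) = 3 + 1 = 4$)
$\left(147 + \left(-5 + o{\left(-1 \right)}\right)^{2}\right) 85 = \left(147 + \left(-5 + 4\right)^{2}\right) 85 = \left(147 + \left(-1\right)^{2}\right) 85 = \left(147 + 1\right) 85 = 148 \cdot 85 = 12580$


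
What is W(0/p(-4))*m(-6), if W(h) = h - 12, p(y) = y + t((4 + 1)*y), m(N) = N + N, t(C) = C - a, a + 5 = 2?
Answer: 144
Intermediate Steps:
a = -3 (a = -5 + 2 = -3)
t(C) = 3 + C (t(C) = C - 1*(-3) = C + 3 = 3 + C)
m(N) = 2*N
p(y) = 3 + 6*y (p(y) = y + (3 + (4 + 1)*y) = y + (3 + 5*y) = 3 + 6*y)
W(h) = -12 + h
W(0/p(-4))*m(-6) = (-12 + 0/(3 + 6*(-4)))*(2*(-6)) = (-12 + 0/(3 - 24))*(-12) = (-12 + 0/(-21))*(-12) = (-12 + 0*(-1/21))*(-12) = (-12 + 0)*(-12) = -12*(-12) = 144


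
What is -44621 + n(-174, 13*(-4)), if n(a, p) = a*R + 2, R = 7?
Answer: -45837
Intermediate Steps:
n(a, p) = 2 + 7*a (n(a, p) = a*7 + 2 = 7*a + 2 = 2 + 7*a)
-44621 + n(-174, 13*(-4)) = -44621 + (2 + 7*(-174)) = -44621 + (2 - 1218) = -44621 - 1216 = -45837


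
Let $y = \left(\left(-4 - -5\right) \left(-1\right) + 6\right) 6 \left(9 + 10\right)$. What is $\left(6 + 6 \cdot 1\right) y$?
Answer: $6840$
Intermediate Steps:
$y = 570$ ($y = \left(\left(-4 + 5\right) \left(-1\right) + 6\right) 6 \cdot 19 = \left(1 \left(-1\right) + 6\right) 6 \cdot 19 = \left(-1 + 6\right) 6 \cdot 19 = 5 \cdot 6 \cdot 19 = 30 \cdot 19 = 570$)
$\left(6 + 6 \cdot 1\right) y = \left(6 + 6 \cdot 1\right) 570 = \left(6 + 6\right) 570 = 12 \cdot 570 = 6840$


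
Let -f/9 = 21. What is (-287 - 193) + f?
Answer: -669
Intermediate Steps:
f = -189 (f = -9*21 = -189)
(-287 - 193) + f = (-287 - 193) - 189 = -480 - 189 = -669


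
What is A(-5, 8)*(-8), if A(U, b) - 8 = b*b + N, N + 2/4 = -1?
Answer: -564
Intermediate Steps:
N = -3/2 (N = -½ - 1 = -3/2 ≈ -1.5000)
A(U, b) = 13/2 + b² (A(U, b) = 8 + (b*b - 3/2) = 8 + (b² - 3/2) = 8 + (-3/2 + b²) = 13/2 + b²)
A(-5, 8)*(-8) = (13/2 + 8²)*(-8) = (13/2 + 64)*(-8) = (141/2)*(-8) = -564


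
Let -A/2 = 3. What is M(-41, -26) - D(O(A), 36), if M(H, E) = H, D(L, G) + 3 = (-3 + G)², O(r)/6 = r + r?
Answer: -1127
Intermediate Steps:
A = -6 (A = -2*3 = -6)
O(r) = 12*r (O(r) = 6*(r + r) = 6*(2*r) = 12*r)
D(L, G) = -3 + (-3 + G)²
M(-41, -26) - D(O(A), 36) = -41 - (-3 + (-3 + 36)²) = -41 - (-3 + 33²) = -41 - (-3 + 1089) = -41 - 1*1086 = -41 - 1086 = -1127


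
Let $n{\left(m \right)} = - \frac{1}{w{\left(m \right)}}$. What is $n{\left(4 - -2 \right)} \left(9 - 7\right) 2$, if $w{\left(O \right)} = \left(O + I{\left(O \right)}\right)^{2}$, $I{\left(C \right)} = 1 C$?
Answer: $- \frac{1}{36} \approx -0.027778$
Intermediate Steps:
$I{\left(C \right)} = C$
$w{\left(O \right)} = 4 O^{2}$ ($w{\left(O \right)} = \left(O + O\right)^{2} = \left(2 O\right)^{2} = 4 O^{2}$)
$n{\left(m \right)} = - \frac{1}{4 m^{2}}$
$n{\left(4 - -2 \right)} \left(9 - 7\right) 2 = - \frac{1}{4 \left(4 - -2\right)^{2}} \left(9 - 7\right) 2 = - \frac{1}{4 \left(4 + 2\right)^{2}} \cdot 2 \cdot 2 = - \frac{1}{4 \cdot 36} \cdot 2 \cdot 2 = \left(- \frac{1}{4}\right) \frac{1}{36} \cdot 2 \cdot 2 = \left(- \frac{1}{144}\right) 2 \cdot 2 = \left(- \frac{1}{72}\right) 2 = - \frac{1}{36}$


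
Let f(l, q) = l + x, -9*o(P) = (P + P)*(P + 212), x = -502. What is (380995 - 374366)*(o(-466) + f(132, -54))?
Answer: -1591344482/9 ≈ -1.7682e+8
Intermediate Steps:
o(P) = -2*P*(212 + P)/9 (o(P) = -(P + P)*(P + 212)/9 = -2*P*(212 + P)/9)
f(l, q) = -502 + l (f(l, q) = l - 502 = -502 + l)
(380995 - 374366)*(o(-466) + f(132, -54)) = (380995 - 374366)*(-2/9*(-466)*(212 - 466) + (-502 + 132)) = 6629*(-2/9*(-466)*(-254) - 370) = 6629*(-236728/9 - 370) = 6629*(-240058/9) = -1591344482/9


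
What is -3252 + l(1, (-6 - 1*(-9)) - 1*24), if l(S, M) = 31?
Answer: -3221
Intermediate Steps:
-3252 + l(1, (-6 - 1*(-9)) - 1*24) = -3252 + 31 = -3221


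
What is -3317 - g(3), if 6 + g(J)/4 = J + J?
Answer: -3317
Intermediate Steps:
g(J) = -24 + 8*J (g(J) = -24 + 4*(J + J) = -24 + 4*(2*J) = -24 + 8*J)
-3317 - g(3) = -3317 - (-24 + 8*3) = -3317 - (-24 + 24) = -3317 - 1*0 = -3317 + 0 = -3317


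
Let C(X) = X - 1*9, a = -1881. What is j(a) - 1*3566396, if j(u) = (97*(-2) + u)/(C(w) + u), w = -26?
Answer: -6833212661/1916 ≈ -3.5664e+6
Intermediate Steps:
C(X) = -9 + X (C(X) = X - 9 = -9 + X)
j(u) = (-194 + u)/(-35 + u) (j(u) = (97*(-2) + u)/((-9 - 26) + u) = (-194 + u)/(-35 + u))
j(a) - 1*3566396 = (-194 - 1881)/(-35 - 1881) - 1*3566396 = -2075/(-1916) - 3566396 = -1/1916*(-2075) - 3566396 = 2075/1916 - 3566396 = -6833212661/1916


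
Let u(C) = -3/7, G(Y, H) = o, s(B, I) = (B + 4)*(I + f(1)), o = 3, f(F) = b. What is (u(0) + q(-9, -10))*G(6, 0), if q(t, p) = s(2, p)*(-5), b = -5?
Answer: 9441/7 ≈ 1348.7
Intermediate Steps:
f(F) = -5
s(B, I) = (-5 + I)*(4 + B) (s(B, I) = (B + 4)*(I - 5) = (4 + B)*(-5 + I) = (-5 + I)*(4 + B))
G(Y, H) = 3
u(C) = -3/7 (u(C) = -3*⅐ = -3/7)
q(t, p) = 150 - 30*p (q(t, p) = (-20 - 5*2 + 4*p + 2*p)*(-5) = (-20 - 10 + 4*p + 2*p)*(-5) = (-30 + 6*p)*(-5) = 150 - 30*p)
(u(0) + q(-9, -10))*G(6, 0) = (-3/7 + (150 - 30*(-10)))*3 = (-3/7 + (150 + 300))*3 = (-3/7 + 450)*3 = (3147/7)*3 = 9441/7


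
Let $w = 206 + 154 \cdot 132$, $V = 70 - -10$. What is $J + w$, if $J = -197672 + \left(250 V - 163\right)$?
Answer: $-157301$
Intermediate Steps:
$V = 80$ ($V = 70 + 10 = 80$)
$w = 20534$ ($w = 206 + 20328 = 20534$)
$J = -177835$ ($J = -197672 + \left(250 \cdot 80 - 163\right) = -197672 + \left(20000 - 163\right) = -197672 + 19837 = -177835$)
$J + w = -177835 + 20534 = -157301$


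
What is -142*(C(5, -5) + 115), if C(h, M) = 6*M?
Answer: -12070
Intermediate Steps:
-142*(C(5, -5) + 115) = -142*(6*(-5) + 115) = -142*(-30 + 115) = -142*85 = -12070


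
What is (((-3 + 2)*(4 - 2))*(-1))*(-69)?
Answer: -138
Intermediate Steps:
(((-3 + 2)*(4 - 2))*(-1))*(-69) = (-1*2*(-1))*(-69) = -2*(-1)*(-69) = 2*(-69) = -138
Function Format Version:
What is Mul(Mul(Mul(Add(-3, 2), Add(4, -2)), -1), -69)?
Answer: -138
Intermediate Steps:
Mul(Mul(Mul(Add(-3, 2), Add(4, -2)), -1), -69) = Mul(Mul(Mul(-1, 2), -1), -69) = Mul(Mul(-2, -1), -69) = Mul(2, -69) = -138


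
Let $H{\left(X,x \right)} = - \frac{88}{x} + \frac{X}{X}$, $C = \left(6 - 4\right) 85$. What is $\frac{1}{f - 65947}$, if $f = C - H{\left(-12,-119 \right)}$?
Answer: $- \frac{119}{7827670} \approx -1.5202 \cdot 10^{-5}$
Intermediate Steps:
$C = 170$ ($C = 2 \cdot 85 = 170$)
$H{\left(X,x \right)} = 1 - \frac{88}{x}$ ($H{\left(X,x \right)} = - \frac{88}{x} + 1 = 1 - \frac{88}{x}$)
$f = \frac{20023}{119}$ ($f = 170 - \frac{-88 - 119}{-119} = 170 - \left(- \frac{1}{119}\right) \left(-207\right) = 170 - \frac{207}{119} = \frac{20023}{119} \approx 168.26$)
$\frac{1}{f - 65947} = \frac{1}{\frac{20023}{119} - 65947} = \frac{1}{- \frac{7827670}{119}} = - \frac{119}{7827670}$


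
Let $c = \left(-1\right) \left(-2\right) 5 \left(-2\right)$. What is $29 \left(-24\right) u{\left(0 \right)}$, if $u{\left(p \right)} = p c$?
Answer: $0$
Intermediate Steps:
$c = -20$ ($c = 2 \cdot 5 \left(-2\right) = 10 \left(-2\right) = -20$)
$u{\left(p \right)} = - 20 p$ ($u{\left(p \right)} = p \left(-20\right) = - 20 p$)
$29 \left(-24\right) u{\left(0 \right)} = 29 \left(-24\right) \left(\left(-20\right) 0\right) = \left(-696\right) 0 = 0$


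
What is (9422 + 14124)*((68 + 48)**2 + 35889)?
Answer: 1161877370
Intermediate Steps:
(9422 + 14124)*((68 + 48)**2 + 35889) = 23546*(116**2 + 35889) = 23546*(13456 + 35889) = 23546*49345 = 1161877370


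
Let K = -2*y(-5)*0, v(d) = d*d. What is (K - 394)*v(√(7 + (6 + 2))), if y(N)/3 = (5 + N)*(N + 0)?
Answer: -5910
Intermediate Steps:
y(N) = 3*N*(5 + N) (y(N) = 3*((5 + N)*(N + 0)) = 3*((5 + N)*N) = 3*(N*(5 + N)) = 3*N*(5 + N))
v(d) = d²
K = 0 (K = -6*(-5)*(5 - 5)*0 = -6*(-5)*0*0 = -2*0*0 = 0*0 = 0)
(K - 394)*v(√(7 + (6 + 2))) = (0 - 394)*(√(7 + (6 + 2)))² = -394*(√(7 + 8))² = -394*(√15)² = -394*15 = -5910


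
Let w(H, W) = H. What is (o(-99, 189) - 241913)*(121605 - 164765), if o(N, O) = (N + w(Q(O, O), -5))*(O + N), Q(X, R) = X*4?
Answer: 7888914280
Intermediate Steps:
Q(X, R) = 4*X
o(N, O) = (N + O)*(N + 4*O) (o(N, O) = (N + 4*O)*(O + N) = (N + 4*O)*(N + O) = (N + O)*(N + 4*O))
(o(-99, 189) - 241913)*(121605 - 164765) = (((-99)² + 4*189² + 5*(-99)*189) - 241913)*(121605 - 164765) = ((9801 + 4*35721 - 93555) - 241913)*(-43160) = ((9801 + 142884 - 93555) - 241913)*(-43160) = (59130 - 241913)*(-43160) = -182783*(-43160) = 7888914280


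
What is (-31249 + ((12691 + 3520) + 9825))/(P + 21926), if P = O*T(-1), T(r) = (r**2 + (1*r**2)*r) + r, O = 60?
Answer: -401/1682 ≈ -0.23841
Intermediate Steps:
T(r) = r + r**2 + r**3 (T(r) = (r**2 + r**2*r) + r = (r**2 + r**3) + r = r + r**2 + r**3)
P = -60 (P = 60*(-(1 - 1 + (-1)**2)) = 60*(-(1 - 1 + 1)) = 60*(-1*1) = 60*(-1) = -60)
(-31249 + ((12691 + 3520) + 9825))/(P + 21926) = (-31249 + ((12691 + 3520) + 9825))/(-60 + 21926) = (-31249 + (16211 + 9825))/21866 = (-31249 + 26036)*(1/21866) = -5213*1/21866 = -401/1682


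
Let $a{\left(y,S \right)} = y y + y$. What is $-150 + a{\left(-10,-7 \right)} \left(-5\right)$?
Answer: $-600$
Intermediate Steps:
$a{\left(y,S \right)} = y + y^{2}$ ($a{\left(y,S \right)} = y^{2} + y = y + y^{2}$)
$-150 + a{\left(-10,-7 \right)} \left(-5\right) = -150 + - 10 \left(1 - 10\right) \left(-5\right) = -150 + \left(-10\right) \left(-9\right) \left(-5\right) = -150 + 90 \left(-5\right) = -150 - 450 = -600$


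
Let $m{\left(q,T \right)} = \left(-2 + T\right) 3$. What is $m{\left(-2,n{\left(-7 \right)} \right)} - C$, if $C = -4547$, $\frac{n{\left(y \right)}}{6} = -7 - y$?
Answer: $4541$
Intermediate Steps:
$n{\left(y \right)} = -42 - 6 y$ ($n{\left(y \right)} = 6 \left(-7 - y\right) = -42 - 6 y$)
$m{\left(q,T \right)} = -6 + 3 T$
$m{\left(-2,n{\left(-7 \right)} \right)} - C = \left(-6 + 3 \left(-42 - -42\right)\right) - -4547 = \left(-6 + 3 \left(-42 + 42\right)\right) + 4547 = \left(-6 + 3 \cdot 0\right) + 4547 = \left(-6 + 0\right) + 4547 = -6 + 4547 = 4541$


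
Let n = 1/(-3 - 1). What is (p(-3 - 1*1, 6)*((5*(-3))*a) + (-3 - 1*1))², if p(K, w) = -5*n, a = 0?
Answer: 16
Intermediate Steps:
n = -¼ (n = 1/(-4) = -¼ ≈ -0.25000)
p(K, w) = 5/4 (p(K, w) = -5*(-¼) = 5/4)
(p(-3 - 1*1, 6)*((5*(-3))*a) + (-3 - 1*1))² = (5*((5*(-3))*0)/4 + (-3 - 1*1))² = (5*(-15*0)/4 + (-3 - 1))² = ((5/4)*0 - 4)² = (0 - 4)² = (-4)² = 16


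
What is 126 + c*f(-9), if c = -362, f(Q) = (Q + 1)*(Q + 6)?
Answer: -8562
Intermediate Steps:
f(Q) = (1 + Q)*(6 + Q)
126 + c*f(-9) = 126 - 362*(6 + (-9)² + 7*(-9)) = 126 - 362*(6 + 81 - 63) = 126 - 362*24 = 126 - 8688 = -8562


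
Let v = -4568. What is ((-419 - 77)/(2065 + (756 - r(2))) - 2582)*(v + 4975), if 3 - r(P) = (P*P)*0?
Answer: -1480782402/1409 ≈ -1.0509e+6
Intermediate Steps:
r(P) = 3 (r(P) = 3 - P*P*0 = 3 - P²*0 = 3 - 1*0 = 3 + 0 = 3)
((-419 - 77)/(2065 + (756 - r(2))) - 2582)*(v + 4975) = ((-419 - 77)/(2065 + (756 - 1*3)) - 2582)*(-4568 + 4975) = (-496/(2065 + (756 - 3)) - 2582)*407 = (-496/(2065 + 753) - 2582)*407 = (-496/2818 - 2582)*407 = (-496*1/2818 - 2582)*407 = (-248/1409 - 2582)*407 = -3638286/1409*407 = -1480782402/1409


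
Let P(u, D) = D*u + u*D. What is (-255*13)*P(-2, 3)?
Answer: 39780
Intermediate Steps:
P(u, D) = 2*D*u (P(u, D) = D*u + D*u = 2*D*u)
(-255*13)*P(-2, 3) = (-255*13)*(2*3*(-2)) = -85*39*(-12) = -3315*(-12) = 39780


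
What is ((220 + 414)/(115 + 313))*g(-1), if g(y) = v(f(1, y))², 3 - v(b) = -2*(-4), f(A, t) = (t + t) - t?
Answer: 7925/214 ≈ 37.033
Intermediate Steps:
f(A, t) = t (f(A, t) = 2*t - t = t)
v(b) = -5 (v(b) = 3 - (-2)*(-4) = 3 - 1*8 = 3 - 8 = -5)
g(y) = 25 (g(y) = (-5)² = 25)
((220 + 414)/(115 + 313))*g(-1) = ((220 + 414)/(115 + 313))*25 = (634/428)*25 = (634*(1/428))*25 = (317/214)*25 = 7925/214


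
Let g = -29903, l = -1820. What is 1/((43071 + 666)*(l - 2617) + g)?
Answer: -1/194090972 ≈ -5.1522e-9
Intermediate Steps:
1/((43071 + 666)*(l - 2617) + g) = 1/((43071 + 666)*(-1820 - 2617) - 29903) = 1/(43737*(-4437) - 29903) = 1/(-194061069 - 29903) = 1/(-194090972) = -1/194090972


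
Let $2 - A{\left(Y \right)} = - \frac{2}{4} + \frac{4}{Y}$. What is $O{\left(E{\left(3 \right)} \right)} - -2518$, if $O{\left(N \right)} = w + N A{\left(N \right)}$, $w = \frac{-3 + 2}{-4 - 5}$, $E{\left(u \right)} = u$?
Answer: $\frac{45389}{18} \approx 2521.6$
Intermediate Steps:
$A{\left(Y \right)} = \frac{5}{2} - \frac{4}{Y}$ ($A{\left(Y \right)} = 2 - \left(- \frac{2}{4} + \frac{4}{Y}\right) = 2 - \left(\left(-2\right) \frac{1}{4} + \frac{4}{Y}\right) = 2 - \left(- \frac{1}{2} + \frac{4}{Y}\right) = 2 + \left(\frac{1}{2} - \frac{4}{Y}\right) = \frac{5}{2} - \frac{4}{Y}$)
$w = \frac{1}{9}$ ($w = - \frac{1}{-9} = \left(-1\right) \left(- \frac{1}{9}\right) = \frac{1}{9} \approx 0.11111$)
$O{\left(N \right)} = \frac{1}{9} + N \left(\frac{5}{2} - \frac{4}{N}\right)$
$O{\left(E{\left(3 \right)} \right)} - -2518 = \left(- \frac{35}{9} + \frac{5}{2} \cdot 3\right) - -2518 = \left(- \frac{35}{9} + \frac{15}{2}\right) + 2518 = \frac{65}{18} + 2518 = \frac{45389}{18}$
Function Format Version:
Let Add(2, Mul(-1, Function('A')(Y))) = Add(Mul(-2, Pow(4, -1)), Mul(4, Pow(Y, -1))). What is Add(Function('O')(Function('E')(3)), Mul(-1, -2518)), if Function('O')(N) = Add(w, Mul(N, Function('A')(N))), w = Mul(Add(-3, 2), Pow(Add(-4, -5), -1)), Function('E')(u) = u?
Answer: Rational(45389, 18) ≈ 2521.6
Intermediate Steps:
Function('A')(Y) = Add(Rational(5, 2), Mul(-4, Pow(Y, -1))) (Function('A')(Y) = Add(2, Mul(-1, Add(Mul(-2, Pow(4, -1)), Mul(4, Pow(Y, -1))))) = Add(2, Mul(-1, Add(Mul(-2, Rational(1, 4)), Mul(4, Pow(Y, -1))))) = Add(2, Mul(-1, Add(Rational(-1, 2), Mul(4, Pow(Y, -1))))) = Add(2, Add(Rational(1, 2), Mul(-4, Pow(Y, -1)))) = Add(Rational(5, 2), Mul(-4, Pow(Y, -1))))
w = Rational(1, 9) (w = Mul(-1, Pow(-9, -1)) = Mul(-1, Rational(-1, 9)) = Rational(1, 9) ≈ 0.11111)
Function('O')(N) = Add(Rational(1, 9), Mul(N, Add(Rational(5, 2), Mul(-4, Pow(N, -1)))))
Add(Function('O')(Function('E')(3)), Mul(-1, -2518)) = Add(Add(Rational(-35, 9), Mul(Rational(5, 2), 3)), Mul(-1, -2518)) = Add(Add(Rational(-35, 9), Rational(15, 2)), 2518) = Add(Rational(65, 18), 2518) = Rational(45389, 18)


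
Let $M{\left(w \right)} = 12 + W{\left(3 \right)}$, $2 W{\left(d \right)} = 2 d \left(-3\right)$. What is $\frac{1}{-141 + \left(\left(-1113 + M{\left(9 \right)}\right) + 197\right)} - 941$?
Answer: $- \frac{991815}{1054} \approx -941.0$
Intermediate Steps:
$W{\left(d \right)} = - 3 d$ ($W{\left(d \right)} = \frac{2 d \left(-3\right)}{2} = \frac{\left(-6\right) d}{2} = - 3 d$)
$M{\left(w \right)} = 3$ ($M{\left(w \right)} = 12 - 9 = 3$)
$\frac{1}{-141 + \left(\left(-1113 + M{\left(9 \right)}\right) + 197\right)} - 941 = \frac{1}{-141 + \left(\left(-1113 + 3\right) + 197\right)} - 941 = \frac{1}{-141 + \left(-1110 + 197\right)} - 941 = \frac{1}{-141 - 913} - 941 = \frac{1}{-1054} - 941 = - \frac{1}{1054} - 941 = - \frac{991815}{1054}$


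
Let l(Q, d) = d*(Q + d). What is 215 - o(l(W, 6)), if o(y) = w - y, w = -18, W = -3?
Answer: 251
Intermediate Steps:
o(y) = -18 - y
215 - o(l(W, 6)) = 215 - (-18 - 6*(-3 + 6)) = 215 - (-18 - 6*3) = 215 - (-18 - 1*18) = 215 - (-18 - 18) = 215 - 1*(-36) = 215 + 36 = 251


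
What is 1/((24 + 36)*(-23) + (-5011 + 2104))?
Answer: -1/4287 ≈ -0.00023326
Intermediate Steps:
1/((24 + 36)*(-23) + (-5011 + 2104)) = 1/(60*(-23) - 2907) = 1/(-1380 - 2907) = 1/(-4287) = -1/4287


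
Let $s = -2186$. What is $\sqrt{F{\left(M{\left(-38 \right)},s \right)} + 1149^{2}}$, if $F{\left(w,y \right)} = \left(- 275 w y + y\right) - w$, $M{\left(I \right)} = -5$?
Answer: $i \sqrt{1687730} \approx 1299.1 i$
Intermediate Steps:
$F{\left(w,y \right)} = y - w - 275 w y$ ($F{\left(w,y \right)} = \left(- 275 w y + y\right) - w = \left(y - 275 w y\right) - w = y - w - 275 w y$)
$\sqrt{F{\left(M{\left(-38 \right)},s \right)} + 1149^{2}} = \sqrt{\left(-2186 - -5 - \left(-1375\right) \left(-2186\right)\right) + 1149^{2}} = \sqrt{\left(-2186 + 5 - 3005750\right) + 1320201} = \sqrt{-3007931 + 1320201} = \sqrt{-1687730} = i \sqrt{1687730}$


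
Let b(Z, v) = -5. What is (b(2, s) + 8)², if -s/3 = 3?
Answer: 9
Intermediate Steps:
s = -9 (s = -3*3 = -9)
(b(2, s) + 8)² = (-5 + 8)² = 3² = 9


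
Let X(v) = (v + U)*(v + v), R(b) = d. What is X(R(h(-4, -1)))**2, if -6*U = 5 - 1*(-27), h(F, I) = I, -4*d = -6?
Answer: 529/4 ≈ 132.25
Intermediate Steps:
d = 3/2 (d = -1/4*(-6) = 3/2 ≈ 1.5000)
R(b) = 3/2
U = -16/3 (U = -(5 - 1*(-27))/6 = -(5 + 27)/6 = -1/6*32 = -16/3 ≈ -5.3333)
X(v) = 2*v*(-16/3 + v) (X(v) = (v - 16/3)*(v + v) = (-16/3 + v)*(2*v) = 2*v*(-16/3 + v))
X(R(h(-4, -1)))**2 = ((2/3)*(3/2)*(-16 + 3*(3/2)))**2 = ((2/3)*(3/2)*(-16 + 9/2))**2 = ((2/3)*(3/2)*(-23/2))**2 = (-23/2)**2 = 529/4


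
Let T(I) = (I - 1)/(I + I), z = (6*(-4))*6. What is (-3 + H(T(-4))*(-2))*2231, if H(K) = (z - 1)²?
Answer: -93820243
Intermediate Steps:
z = -144 (z = -24*6 = -144)
T(I) = (-1 + I)/(2*I) (T(I) = (-1 + I)/((2*I)) = (-1 + I)*(1/(2*I)) = (-1 + I)/(2*I))
H(K) = 21025 (H(K) = (-144 - 1)² = (-145)² = 21025)
(-3 + H(T(-4))*(-2))*2231 = (-3 + 21025*(-2))*2231 = (-3 - 42050)*2231 = -42053*2231 = -93820243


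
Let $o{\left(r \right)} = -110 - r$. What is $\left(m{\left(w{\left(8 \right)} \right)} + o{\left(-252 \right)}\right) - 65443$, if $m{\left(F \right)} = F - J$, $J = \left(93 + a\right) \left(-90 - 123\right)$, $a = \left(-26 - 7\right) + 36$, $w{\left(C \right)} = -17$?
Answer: $-44870$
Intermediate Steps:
$a = 3$ ($a = -33 + 36 = 3$)
$J = -20448$ ($J = \left(93 + 3\right) \left(-90 - 123\right) = 96 \left(-213\right) = -20448$)
$m{\left(F \right)} = 20448 + F$ ($m{\left(F \right)} = F - -20448 = F + 20448 = 20448 + F$)
$\left(m{\left(w{\left(8 \right)} \right)} + o{\left(-252 \right)}\right) - 65443 = \left(\left(20448 - 17\right) - -142\right) - 65443 = \left(20431 + \left(-110 + 252\right)\right) - 65443 = \left(20431 + 142\right) - 65443 = 20573 - 65443 = -44870$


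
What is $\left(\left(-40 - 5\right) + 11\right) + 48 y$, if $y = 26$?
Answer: $1214$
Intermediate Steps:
$\left(\left(-40 - 5\right) + 11\right) + 48 y = \left(\left(-40 - 5\right) + 11\right) + 48 \cdot 26 = \left(-45 + 11\right) + 1248 = -34 + 1248 = 1214$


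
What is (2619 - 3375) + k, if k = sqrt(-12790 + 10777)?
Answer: -756 + I*sqrt(2013) ≈ -756.0 + 44.866*I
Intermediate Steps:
k = I*sqrt(2013) (k = sqrt(-2013) = I*sqrt(2013) ≈ 44.866*I)
(2619 - 3375) + k = (2619 - 3375) + I*sqrt(2013) = -756 + I*sqrt(2013)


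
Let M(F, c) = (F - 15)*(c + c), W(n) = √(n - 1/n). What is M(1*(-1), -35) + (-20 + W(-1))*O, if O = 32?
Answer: 480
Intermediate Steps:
M(F, c) = 2*c*(-15 + F) (M(F, c) = (-15 + F)*(2*c) = 2*c*(-15 + F))
M(1*(-1), -35) + (-20 + W(-1))*O = 2*(-35)*(-15 + 1*(-1)) + (-20 + √(-1 - 1/(-1)))*32 = 2*(-35)*(-15 - 1) + (-20 + √(-1 - 1*(-1)))*32 = 2*(-35)*(-16) + (-20 + √(-1 + 1))*32 = 1120 + (-20 + √0)*32 = 1120 + (-20 + 0)*32 = 1120 - 20*32 = 1120 - 640 = 480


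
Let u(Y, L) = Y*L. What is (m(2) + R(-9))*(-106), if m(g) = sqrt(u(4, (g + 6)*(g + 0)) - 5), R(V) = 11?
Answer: -1166 - 106*sqrt(59) ≈ -1980.2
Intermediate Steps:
u(Y, L) = L*Y
m(g) = sqrt(-5 + 4*g*(6 + g)) (m(g) = sqrt(((g + 6)*(g + 0))*4 - 5) = sqrt(((6 + g)*g)*4 - 5) = sqrt((g*(6 + g))*4 - 5) = sqrt(4*g*(6 + g) - 5) = sqrt(-5 + 4*g*(6 + g)))
(m(2) + R(-9))*(-106) = (sqrt(-5 + 4*2*(6 + 2)) + 11)*(-106) = (sqrt(-5 + 4*2*8) + 11)*(-106) = (sqrt(-5 + 64) + 11)*(-106) = (sqrt(59) + 11)*(-106) = (11 + sqrt(59))*(-106) = -1166 - 106*sqrt(59)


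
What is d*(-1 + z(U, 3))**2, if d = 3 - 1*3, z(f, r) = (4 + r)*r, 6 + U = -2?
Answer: 0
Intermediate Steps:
U = -8 (U = -6 - 2 = -8)
z(f, r) = r*(4 + r)
d = 0 (d = 3 - 3 = 0)
d*(-1 + z(U, 3))**2 = 0*(-1 + 3*(4 + 3))**2 = 0*(-1 + 3*7)**2 = 0*(-1 + 21)**2 = 0*20**2 = 0*400 = 0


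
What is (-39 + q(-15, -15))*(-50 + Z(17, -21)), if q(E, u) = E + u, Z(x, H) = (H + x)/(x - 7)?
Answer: 17388/5 ≈ 3477.6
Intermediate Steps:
Z(x, H) = (H + x)/(-7 + x)
(-39 + q(-15, -15))*(-50 + Z(17, -21)) = (-39 + (-15 - 15))*(-50 + (-21 + 17)/(-7 + 17)) = (-39 - 30)*(-50 - 4/10) = -69*(-50 + (⅒)*(-4)) = -69*(-50 - ⅖) = -69*(-252/5) = 17388/5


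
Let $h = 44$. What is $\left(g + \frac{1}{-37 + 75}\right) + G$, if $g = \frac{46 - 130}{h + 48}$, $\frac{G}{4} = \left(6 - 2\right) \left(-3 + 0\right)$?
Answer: $- \frac{42727}{874} \approx -48.887$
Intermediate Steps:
$G = -48$ ($G = 4 \left(6 - 2\right) \left(-3 + 0\right) = 4 \cdot 4 \left(-3\right) = 4 \left(-12\right) = -48$)
$g = - \frac{21}{23}$ ($g = \frac{46 - 130}{44 + 48} = \frac{46 - 130}{92} = \left(-84\right) \frac{1}{92} = - \frac{21}{23} \approx -0.91304$)
$\left(g + \frac{1}{-37 + 75}\right) + G = \left(- \frac{21}{23} + \frac{1}{-37 + 75}\right) - 48 = \left(- \frac{21}{23} + \frac{1}{38}\right) - 48 = - \frac{775}{874} - 48 = - \frac{42727}{874}$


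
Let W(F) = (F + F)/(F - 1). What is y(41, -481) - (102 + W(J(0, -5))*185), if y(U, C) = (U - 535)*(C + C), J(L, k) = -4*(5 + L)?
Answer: 9970246/21 ≈ 4.7477e+5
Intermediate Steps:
J(L, k) = -20 - 4*L
W(F) = 2*F/(-1 + F) (W(F) = (2*F)/(-1 + F) = 2*F/(-1 + F))
y(U, C) = 2*C*(-535 + U) (y(U, C) = (-535 + U)*(2*C) = 2*C*(-535 + U))
y(41, -481) - (102 + W(J(0, -5))*185) = 2*(-481)*(-535 + 41) - (102 + (2*(-20 - 4*0)/(-1 + (-20 - 4*0)))*185) = 2*(-481)*(-494) - (102 + (2*(-20 + 0)/(-1 + (-20 + 0)))*185) = 475228 - (102 + (2*(-20)/(-1 - 20))*185) = 475228 - (102 + (2*(-20)/(-21))*185) = 475228 - (102 + (2*(-20)*(-1/21))*185) = 475228 - (102 + (40/21)*185) = 475228 - (102 + 7400/21) = 475228 - 1*9542/21 = 475228 - 9542/21 = 9970246/21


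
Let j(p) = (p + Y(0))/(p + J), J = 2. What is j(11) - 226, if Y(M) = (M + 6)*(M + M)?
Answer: -2927/13 ≈ -225.15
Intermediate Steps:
Y(M) = 2*M*(6 + M) (Y(M) = (6 + M)*(2*M) = 2*M*(6 + M))
j(p) = p/(2 + p) (j(p) = (p + 2*0*(6 + 0))/(p + 2) = (p + 2*0*6)/(2 + p) = (p + 0)/(2 + p) = p/(2 + p))
j(11) - 226 = 11/(2 + 11) - 226 = 11/13 - 226 = -2927/13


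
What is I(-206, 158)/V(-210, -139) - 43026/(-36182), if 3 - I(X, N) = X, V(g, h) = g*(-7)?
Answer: 35405129/26593770 ≈ 1.3313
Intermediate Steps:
V(g, h) = -7*g
I(X, N) = 3 - X
I(-206, 158)/V(-210, -139) - 43026/(-36182) = (3 - 1*(-206))/((-7*(-210))) - 43026/(-36182) = (3 + 206)/1470 - 43026*(-1/36182) = 209*(1/1470) + 21513/18091 = 209/1470 + 21513/18091 = 35405129/26593770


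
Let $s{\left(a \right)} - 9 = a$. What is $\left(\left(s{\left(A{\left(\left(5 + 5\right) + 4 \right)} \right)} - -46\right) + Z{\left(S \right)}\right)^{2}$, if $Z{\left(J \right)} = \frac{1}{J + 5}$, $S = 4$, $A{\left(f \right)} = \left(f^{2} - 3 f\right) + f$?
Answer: $\frac{4032064}{81} \approx 49779.0$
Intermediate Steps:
$A{\left(f \right)} = f^{2} - 2 f$
$s{\left(a \right)} = 9 + a$
$Z{\left(J \right)} = \frac{1}{5 + J}$
$\left(\left(s{\left(A{\left(\left(5 + 5\right) + 4 \right)} \right)} - -46\right) + Z{\left(S \right)}\right)^{2} = \left(\left(\left(9 + \left(\left(5 + 5\right) + 4\right) \left(-2 + \left(\left(5 + 5\right) + 4\right)\right)\right) - -46\right) + \frac{1}{5 + 4}\right)^{2} = \left(\left(\left(9 + \left(10 + 4\right) \left(-2 + \left(10 + 4\right)\right)\right) + 46\right) + \frac{1}{9}\right)^{2} = \left(\left(\left(9 + 14 \left(-2 + 14\right)\right) + 46\right) + \frac{1}{9}\right)^{2} = \left(\left(\left(9 + 14 \cdot 12\right) + 46\right) + \frac{1}{9}\right)^{2} = \left(\left(\left(9 + 168\right) + 46\right) + \frac{1}{9}\right)^{2} = \left(\left(177 + 46\right) + \frac{1}{9}\right)^{2} = \left(223 + \frac{1}{9}\right)^{2} = \left(\frac{2008}{9}\right)^{2} = \frac{4032064}{81}$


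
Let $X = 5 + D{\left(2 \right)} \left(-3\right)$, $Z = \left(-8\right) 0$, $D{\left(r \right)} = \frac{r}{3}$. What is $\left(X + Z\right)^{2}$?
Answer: $9$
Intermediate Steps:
$D{\left(r \right)} = \frac{r}{3}$ ($D{\left(r \right)} = r \frac{1}{3} = \frac{r}{3}$)
$Z = 0$
$X = 3$ ($X = 5 + \frac{1}{3} \cdot 2 \left(-3\right) = 5 + \frac{2}{3} \left(-3\right) = 5 - 2 = 3$)
$\left(X + Z\right)^{2} = \left(3 + 0\right)^{2} = 3^{2} = 9$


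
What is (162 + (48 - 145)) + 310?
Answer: 375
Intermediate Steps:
(162 + (48 - 145)) + 310 = (162 - 97) + 310 = 65 + 310 = 375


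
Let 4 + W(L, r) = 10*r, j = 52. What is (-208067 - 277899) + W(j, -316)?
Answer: -489130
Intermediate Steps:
W(L, r) = -4 + 10*r
(-208067 - 277899) + W(j, -316) = (-208067 - 277899) + (-4 + 10*(-316)) = -485966 + (-4 - 3160) = -485966 - 3164 = -489130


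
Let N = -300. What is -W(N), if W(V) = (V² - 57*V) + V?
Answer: -106800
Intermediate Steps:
W(V) = V² - 56*V
-W(N) = -(-300)*(-56 - 300) = -(-300)*(-356) = -1*106800 = -106800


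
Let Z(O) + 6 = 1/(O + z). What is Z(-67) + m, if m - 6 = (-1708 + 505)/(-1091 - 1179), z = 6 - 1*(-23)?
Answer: 10861/21565 ≈ 0.50364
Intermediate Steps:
z = 29 (z = 6 + 23 = 29)
Z(O) = -6 + 1/(29 + O) (Z(O) = -6 + 1/(O + 29) = -6 + 1/(29 + O))
m = 14823/2270 (m = 6 + (-1708 + 505)/(-1091 - 1179) = 6 - 1203/(-2270) = 6 - 1203*(-1/2270) = 6 + 1203/2270 = 14823/2270 ≈ 6.5300)
Z(-67) + m = (-173 - 6*(-67))/(29 - 67) + 14823/2270 = (-173 + 402)/(-38) + 14823/2270 = -1/38*229 + 14823/2270 = -229/38 + 14823/2270 = 10861/21565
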